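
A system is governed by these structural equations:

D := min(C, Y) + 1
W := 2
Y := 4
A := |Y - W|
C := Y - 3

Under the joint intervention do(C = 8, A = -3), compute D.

5

The joint intervention fixes C = 8, A = -3, removing each variable's own equation.
D = min(C, Y) + 1  [with C=8, Y=4]  = 5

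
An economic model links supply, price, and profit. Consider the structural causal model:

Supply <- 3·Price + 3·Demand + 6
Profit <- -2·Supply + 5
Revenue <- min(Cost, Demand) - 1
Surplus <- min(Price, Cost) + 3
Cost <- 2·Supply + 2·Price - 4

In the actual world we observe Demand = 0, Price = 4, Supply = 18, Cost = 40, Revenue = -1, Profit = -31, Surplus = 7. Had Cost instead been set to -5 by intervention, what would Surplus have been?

-2

The intervention breaks the incoming arrows to Cost: Cost <- 2·Supply + 2·Price - 4 no longer applies, and Cost = -5.
Surplus = min(Price, Cost) + 3  [with Price=4, Cost=-5]  = -2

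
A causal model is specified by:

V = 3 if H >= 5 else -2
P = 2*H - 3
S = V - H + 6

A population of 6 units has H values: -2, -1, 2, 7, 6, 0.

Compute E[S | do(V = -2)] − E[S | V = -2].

Every unit gets V=-2 under the intervention. S values become 6, 5, 2, -3, -2, 4; E[S|do(V=-2)] = 2.
E[S|V=-2] averages over only the 4 units with V=-2 (H = -2, -1, 2, 0): S = 6, 5, 2, 4, mean 4.25.
Difference = 2 − 4.25 = -2.25.

-2.25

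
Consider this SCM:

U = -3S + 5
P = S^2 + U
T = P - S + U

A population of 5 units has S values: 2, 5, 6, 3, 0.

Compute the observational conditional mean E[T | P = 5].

Observing P=5 restricts to units where P's equation naturally yields 5: S ∈ {3, 0}. In that subpopulation T = -2, 10, mean 4.

4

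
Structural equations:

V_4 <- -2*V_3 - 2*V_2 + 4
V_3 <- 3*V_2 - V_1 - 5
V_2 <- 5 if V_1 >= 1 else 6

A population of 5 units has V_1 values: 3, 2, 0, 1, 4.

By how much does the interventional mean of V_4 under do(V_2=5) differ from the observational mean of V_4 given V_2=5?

-1

The intervention sets V_2=5 in all 5 units regardless of V_1. Recomputing V_4 per unit gives -20, -22, -26, -24, -18; average -22.
Conditioning on V_2=5 selects the 4 unit(s) with V_1 ∈ {3, 2, 1, 4}. Their V_4 values: -20, -22, -24, -18. Mean = -21.
Difference = -22 − (-21) = -1.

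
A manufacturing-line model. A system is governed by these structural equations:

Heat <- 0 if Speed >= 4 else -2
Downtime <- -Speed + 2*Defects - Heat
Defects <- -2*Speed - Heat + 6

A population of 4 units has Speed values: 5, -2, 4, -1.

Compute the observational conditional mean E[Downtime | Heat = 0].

-10.5

Observing Heat=0 restricts to units where Heat's equation naturally yields 0: Speed ∈ {5, 4}. In that subpopulation Downtime = -13, -8, mean -10.5.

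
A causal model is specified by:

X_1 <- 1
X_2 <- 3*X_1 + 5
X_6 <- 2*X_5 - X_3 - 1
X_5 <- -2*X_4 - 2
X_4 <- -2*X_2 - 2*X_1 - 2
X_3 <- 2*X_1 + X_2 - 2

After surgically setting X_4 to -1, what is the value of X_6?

-9

Under do(X_4=-1), the mechanism X_4 <- -2*X_2 - 2*X_1 - 2 is discarded; X_4 is fixed at -1.
X_2 = 3*X_1 + 5  [with X_1=1]  = 8
X_3 = 2*X_1 + X_2 - 2  [with X_1=1, X_2=8]  = 8
X_5 = -2*X_4 - 2  [with X_4=-1]  = 0
X_6 = 2*X_5 - X_3 - 1  [with X_5=0, X_3=8]  = -9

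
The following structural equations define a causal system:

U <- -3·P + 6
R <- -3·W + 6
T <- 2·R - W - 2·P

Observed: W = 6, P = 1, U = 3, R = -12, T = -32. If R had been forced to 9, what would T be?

Intervening sets R = 9 and removes its equation (R <- -3·W + 6).
T = 2·R - W - 2·P  [with R=9, W=6, P=1]  = 10

10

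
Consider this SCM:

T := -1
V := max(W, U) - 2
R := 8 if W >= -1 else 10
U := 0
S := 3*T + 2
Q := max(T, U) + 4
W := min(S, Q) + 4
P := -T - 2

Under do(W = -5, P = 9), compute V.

-2

The joint intervention fixes W = -5, P = 9, removing each variable's own equation.
V = max(W, U) - 2  [with W=-5, U=0]  = -2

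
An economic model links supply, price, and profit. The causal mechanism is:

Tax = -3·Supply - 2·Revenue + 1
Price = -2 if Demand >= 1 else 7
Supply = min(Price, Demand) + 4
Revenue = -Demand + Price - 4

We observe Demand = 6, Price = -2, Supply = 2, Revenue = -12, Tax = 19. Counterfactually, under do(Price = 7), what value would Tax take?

do(Price=7) replaces the equation Price = -2 if Demand >= 1 else 7 with the constant Price = 7.
Supply = min(Price, Demand) + 4  [with Price=7, Demand=6]  = 10
Revenue = -Demand + Price - 4  [with Demand=6, Price=7]  = -3
Tax = -3·Supply - 2·Revenue + 1  [with Supply=10, Revenue=-3]  = -23

-23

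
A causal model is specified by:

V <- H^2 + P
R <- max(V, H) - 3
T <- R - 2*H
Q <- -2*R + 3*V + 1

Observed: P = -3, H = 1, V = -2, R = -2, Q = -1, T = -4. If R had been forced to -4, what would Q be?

3

Intervening sets R = -4 and removes its equation (R <- max(V, H) - 3).
V = H^2 + P  [with H=1, P=-3]  = -2
Q = -2*R + 3*V + 1  [with R=-4, V=-2]  = 3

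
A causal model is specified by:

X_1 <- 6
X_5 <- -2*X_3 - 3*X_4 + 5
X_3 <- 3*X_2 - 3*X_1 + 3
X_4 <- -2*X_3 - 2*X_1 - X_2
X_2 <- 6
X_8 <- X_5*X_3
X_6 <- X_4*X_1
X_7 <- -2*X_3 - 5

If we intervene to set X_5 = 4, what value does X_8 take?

12

do(X_5=4) replaces the equation X_5 <- -2*X_3 - 3*X_4 + 5 with the constant X_5 = 4.
X_3 = 3*X_2 - 3*X_1 + 3  [with X_2=6, X_1=6]  = 3
X_8 = X_5*X_3  [with X_5=4, X_3=3]  = 12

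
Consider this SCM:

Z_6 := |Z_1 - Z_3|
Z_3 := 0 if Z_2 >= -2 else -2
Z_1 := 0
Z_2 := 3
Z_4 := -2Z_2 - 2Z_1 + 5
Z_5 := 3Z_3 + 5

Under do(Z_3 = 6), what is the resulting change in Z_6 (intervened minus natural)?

6

The intervention breaks the incoming arrows to Z_3: Z_3 := 0 if Z_2 >= -2 else -2 no longer applies, and Z_3 = 6.
Z_6 = |Z_1 - Z_3|  [with Z_1=0, Z_3=6]  = 6
Without intervention: Z_3 = 0 if Z_2 >= -2 else -2  [with Z_2=3]  = 0; Z_6 = |Z_1 - Z_3|  [with Z_1=0, Z_3=0]  = 0.
Change = 6 − 0 = 6.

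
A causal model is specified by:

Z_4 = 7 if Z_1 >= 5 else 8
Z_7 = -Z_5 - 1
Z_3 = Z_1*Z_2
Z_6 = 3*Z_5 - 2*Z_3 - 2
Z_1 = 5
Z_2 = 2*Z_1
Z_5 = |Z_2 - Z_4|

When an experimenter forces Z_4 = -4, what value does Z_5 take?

Intervening sets Z_4 = -4 and removes its equation (Z_4 = 7 if Z_1 >= 5 else 8).
Z_2 = 2*Z_1  [with Z_1=5]  = 10
Z_5 = |Z_2 - Z_4|  [with Z_2=10, Z_4=-4]  = 14

14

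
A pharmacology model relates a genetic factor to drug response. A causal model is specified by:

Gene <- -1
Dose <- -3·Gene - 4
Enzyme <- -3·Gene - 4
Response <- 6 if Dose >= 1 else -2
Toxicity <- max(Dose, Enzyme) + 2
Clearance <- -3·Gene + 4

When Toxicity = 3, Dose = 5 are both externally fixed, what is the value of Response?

6

Setting Toxicity = 3, Dose = 5 by intervention discards those variables' equations.
Response = 6 if Dose >= 1 else -2  [with Dose=5]  = 6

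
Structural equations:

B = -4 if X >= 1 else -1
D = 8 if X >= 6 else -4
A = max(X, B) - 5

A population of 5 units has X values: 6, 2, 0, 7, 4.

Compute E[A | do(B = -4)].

-1.2

do(B=-4) breaks B's dependence on X. With B=-4 fixed, A across the units is 1, -3, -5, 2, -1, mean -1.2.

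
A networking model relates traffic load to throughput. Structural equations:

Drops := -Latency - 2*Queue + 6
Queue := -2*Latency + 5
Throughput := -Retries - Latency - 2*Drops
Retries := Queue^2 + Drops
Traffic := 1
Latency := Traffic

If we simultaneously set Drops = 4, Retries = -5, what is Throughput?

The joint intervention fixes Drops = 4, Retries = -5, removing each variable's own equation.
Latency = Traffic  [with Traffic=1]  = 1
Throughput = -Retries - Latency - 2*Drops  [with Retries=-5, Latency=1, Drops=4]  = -4

-4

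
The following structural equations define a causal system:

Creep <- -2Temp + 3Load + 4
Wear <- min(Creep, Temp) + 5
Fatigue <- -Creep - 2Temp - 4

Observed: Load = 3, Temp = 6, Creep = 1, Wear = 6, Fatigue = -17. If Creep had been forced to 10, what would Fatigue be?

do(Creep=10) replaces the equation Creep <- -2Temp + 3Load + 4 with the constant Creep = 10.
Fatigue = -Creep - 2Temp - 4  [with Creep=10, Temp=6]  = -26

-26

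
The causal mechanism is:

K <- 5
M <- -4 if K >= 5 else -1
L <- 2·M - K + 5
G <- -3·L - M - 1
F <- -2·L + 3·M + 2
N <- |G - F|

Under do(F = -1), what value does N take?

28

The intervention breaks the incoming arrows to F: F <- -2·L + 3·M + 2 no longer applies, and F = -1.
M = -4 if K >= 5 else -1  [with K=5]  = -4
L = 2·M - K + 5  [with M=-4, K=5]  = -8
G = -3·L - M - 1  [with L=-8, M=-4]  = 27
N = |G - F|  [with G=27, F=-1]  = 28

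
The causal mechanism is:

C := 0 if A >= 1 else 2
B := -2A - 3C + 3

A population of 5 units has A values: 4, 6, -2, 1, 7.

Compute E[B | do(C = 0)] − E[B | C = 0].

2.6

do(C=0) breaks C's dependence on A. With C=0 fixed, B across the units is -5, -9, 7, 1, -11, mean -3.4.
E[B|C=0] averages over only the 4 units with C=0 (A = 4, 6, 1, 7): B = -5, -9, 1, -11, mean -6.
Difference = -3.4 − (-6) = 2.6.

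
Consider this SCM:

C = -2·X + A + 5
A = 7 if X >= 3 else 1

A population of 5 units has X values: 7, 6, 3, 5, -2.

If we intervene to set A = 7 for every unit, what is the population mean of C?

Under do(A=7), A's equation is replaced by A=7 for every unit. Per-unit C: -2, 0, 6, 2, 16. Mean = 4.4.

4.4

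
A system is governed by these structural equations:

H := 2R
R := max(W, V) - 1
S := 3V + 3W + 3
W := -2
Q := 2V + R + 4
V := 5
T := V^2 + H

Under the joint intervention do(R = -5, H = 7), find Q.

Setting R = -5, H = 7 by intervention discards those variables' equations.
Q = 2V + R + 4  [with V=5, R=-5]  = 9

9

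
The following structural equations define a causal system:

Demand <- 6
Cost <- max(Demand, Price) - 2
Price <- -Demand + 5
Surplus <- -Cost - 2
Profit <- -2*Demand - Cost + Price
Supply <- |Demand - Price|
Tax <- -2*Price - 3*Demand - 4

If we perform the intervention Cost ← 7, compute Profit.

-20

Under do(Cost=7), the mechanism Cost <- max(Demand, Price) - 2 is discarded; Cost is fixed at 7.
Price = -Demand + 5  [with Demand=6]  = -1
Profit = -2*Demand - Cost + Price  [with Demand=6, Cost=7, Price=-1]  = -20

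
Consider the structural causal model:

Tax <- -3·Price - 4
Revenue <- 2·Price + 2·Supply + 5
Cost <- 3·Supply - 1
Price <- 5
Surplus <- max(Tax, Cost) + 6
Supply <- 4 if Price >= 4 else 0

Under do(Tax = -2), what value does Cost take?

do(Tax=-2) replaces the equation Tax <- -3·Price - 4 with the constant Tax = -2.
Cost is not downstream of the intervention, so its value is determined by the original equations.
Supply = 4 if Price >= 4 else 0  [with Price=5]  = 4
Cost = 3·Supply - 1  [with Supply=4]  = 11

11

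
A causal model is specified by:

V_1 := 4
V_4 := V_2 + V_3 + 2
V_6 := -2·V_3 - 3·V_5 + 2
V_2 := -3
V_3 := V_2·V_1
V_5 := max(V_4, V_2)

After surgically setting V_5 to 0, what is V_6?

26

The intervention breaks the incoming arrows to V_5: V_5 := max(V_4, V_2) no longer applies, and V_5 = 0.
V_3 = V_2·V_1  [with V_2=-3, V_1=4]  = -12
V_6 = -2·V_3 - 3·V_5 + 2  [with V_3=-12, V_5=0]  = 26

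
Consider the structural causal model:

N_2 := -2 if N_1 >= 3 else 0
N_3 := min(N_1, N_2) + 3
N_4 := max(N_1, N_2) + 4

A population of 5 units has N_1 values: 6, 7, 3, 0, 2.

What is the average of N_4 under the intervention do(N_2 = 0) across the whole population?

7.6

Under do(N_2=0), N_2's equation is replaced by N_2=0 for every unit. Per-unit N_4: 10, 11, 7, 4, 6. Mean = 7.6.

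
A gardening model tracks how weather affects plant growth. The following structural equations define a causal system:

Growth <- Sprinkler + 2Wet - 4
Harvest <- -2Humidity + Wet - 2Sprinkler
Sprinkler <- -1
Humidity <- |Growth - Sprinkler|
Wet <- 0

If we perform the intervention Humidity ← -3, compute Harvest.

8

Intervening sets Humidity = -3 and removes its equation (Humidity <- |Growth - Sprinkler|).
Harvest = -2Humidity + Wet - 2Sprinkler  [with Humidity=-3, Wet=0, Sprinkler=-1]  = 8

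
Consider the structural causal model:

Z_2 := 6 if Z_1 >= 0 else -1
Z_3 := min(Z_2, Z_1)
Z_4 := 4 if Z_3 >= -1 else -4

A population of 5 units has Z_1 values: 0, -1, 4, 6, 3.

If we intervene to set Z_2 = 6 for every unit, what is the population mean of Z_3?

do(Z_2=6) breaks Z_2's dependence on Z_1. With Z_2=6 fixed, Z_3 across the units is 0, -1, 4, 6, 3, mean 2.4.

2.4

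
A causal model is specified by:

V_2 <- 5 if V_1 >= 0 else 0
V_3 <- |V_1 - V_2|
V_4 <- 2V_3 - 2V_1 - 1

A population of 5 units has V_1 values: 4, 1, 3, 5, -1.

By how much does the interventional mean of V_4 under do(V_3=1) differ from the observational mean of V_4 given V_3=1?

-1.8

Every unit gets V_3=1 under the intervention. V_4 values become -7, -1, -5, -9, 3; E[V_4|do(V_3=1)] = -3.8.
Observing V_3=1 restricts to units where V_3's equation naturally yields 1: V_1 ∈ {4, -1}. In that subpopulation V_4 = -7, 3, mean -2.
Difference = -3.8 − (-2) = -1.8.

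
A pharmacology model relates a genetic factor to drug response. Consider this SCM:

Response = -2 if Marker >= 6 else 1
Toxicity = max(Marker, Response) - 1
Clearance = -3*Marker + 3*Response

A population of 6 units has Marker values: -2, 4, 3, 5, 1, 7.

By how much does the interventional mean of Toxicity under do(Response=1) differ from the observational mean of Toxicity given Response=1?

0.7

do(Response=1) breaks Response's dependence on Marker. With Response=1 fixed, Toxicity across the units is 0, 3, 2, 4, 0, 6, mean 2.5.
Observing Response=1 restricts to units where Response's equation naturally yields 1: Marker ∈ {-2, 4, 3, 5, 1}. In that subpopulation Toxicity = 0, 3, 2, 4, 0, mean 1.8.
Difference = 2.5 − 1.8 = 0.7.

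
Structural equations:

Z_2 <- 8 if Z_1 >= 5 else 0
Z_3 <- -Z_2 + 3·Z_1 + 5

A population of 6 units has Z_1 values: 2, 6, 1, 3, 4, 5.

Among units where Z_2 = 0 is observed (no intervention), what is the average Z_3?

12.5

Conditioning on Z_2=0 selects the 4 unit(s) with Z_1 ∈ {2, 1, 3, 4}. Their Z_3 values: 11, 8, 14, 17. Mean = 12.5.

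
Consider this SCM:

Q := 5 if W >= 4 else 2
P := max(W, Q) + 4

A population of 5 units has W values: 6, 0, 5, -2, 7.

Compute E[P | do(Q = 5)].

Under do(Q=5), Q's equation is replaced by Q=5 for every unit. Per-unit P: 10, 9, 9, 9, 11. Mean = 9.6.

9.6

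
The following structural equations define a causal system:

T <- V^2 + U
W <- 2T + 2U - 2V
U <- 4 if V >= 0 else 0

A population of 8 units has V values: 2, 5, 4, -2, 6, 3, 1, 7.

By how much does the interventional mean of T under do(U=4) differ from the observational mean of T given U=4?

The intervention sets U=4 in all 8 units regardless of V. Recomputing T per unit gives 8, 29, 20, 8, 40, 13, 5, 53; average 22.
Observing U=4 restricts to units where U's equation naturally yields 4: V ∈ {2, 5, 4, 6, 3, 1, 7}. In that subpopulation T = 8, 29, 20, 40, 13, 5, 53, mean 24.
Difference = 22 − 24 = -2.

-2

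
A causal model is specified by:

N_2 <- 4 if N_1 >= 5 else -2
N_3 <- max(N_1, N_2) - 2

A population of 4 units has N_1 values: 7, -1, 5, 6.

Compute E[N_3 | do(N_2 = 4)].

3.5

Under do(N_2=4), N_2's equation is replaced by N_2=4 for every unit. Per-unit N_3: 5, 2, 3, 4. Mean = 3.5.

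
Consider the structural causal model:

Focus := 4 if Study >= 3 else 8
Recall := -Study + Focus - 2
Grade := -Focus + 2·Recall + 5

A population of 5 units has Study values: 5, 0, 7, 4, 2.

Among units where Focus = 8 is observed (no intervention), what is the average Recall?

Observing Focus=8 restricts to units where Focus's equation naturally yields 8: Study ∈ {0, 2}. In that subpopulation Recall = 6, 4, mean 5.

5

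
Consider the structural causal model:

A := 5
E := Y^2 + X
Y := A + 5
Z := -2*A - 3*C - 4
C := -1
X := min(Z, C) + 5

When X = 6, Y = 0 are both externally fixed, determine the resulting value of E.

6

The joint intervention fixes X = 6, Y = 0, removing each variable's own equation.
E = Y^2 + X  [with Y=0, X=6]  = 6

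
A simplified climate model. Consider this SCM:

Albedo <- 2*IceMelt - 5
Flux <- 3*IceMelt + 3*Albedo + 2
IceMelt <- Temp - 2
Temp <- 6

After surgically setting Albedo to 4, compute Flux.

The intervention breaks the incoming arrows to Albedo: Albedo <- 2*IceMelt - 5 no longer applies, and Albedo = 4.
IceMelt = Temp - 2  [with Temp=6]  = 4
Flux = 3*IceMelt + 3*Albedo + 2  [with IceMelt=4, Albedo=4]  = 26

26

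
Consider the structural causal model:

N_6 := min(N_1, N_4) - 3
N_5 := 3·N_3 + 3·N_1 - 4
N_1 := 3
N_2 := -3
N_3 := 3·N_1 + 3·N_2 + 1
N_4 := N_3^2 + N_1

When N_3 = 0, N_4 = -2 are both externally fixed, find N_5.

Setting N_3 = 0, N_4 = -2 by intervention discards those variables' equations.
N_5 = 3·N_3 + 3·N_1 - 4  [with N_3=0, N_1=3]  = 5

5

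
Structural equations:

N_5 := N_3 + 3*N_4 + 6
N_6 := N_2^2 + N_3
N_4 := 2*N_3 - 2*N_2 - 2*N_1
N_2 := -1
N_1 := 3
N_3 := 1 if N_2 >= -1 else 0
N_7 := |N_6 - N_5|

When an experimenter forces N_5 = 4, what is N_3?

1

do(N_5=4) replaces the equation N_5 := N_3 + 3*N_4 + 6 with the constant N_5 = 4.
N_3 is not downstream of the intervention, so its value is determined by the original equations.
N_3 = 1 if N_2 >= -1 else 0  [with N_2=-1]  = 1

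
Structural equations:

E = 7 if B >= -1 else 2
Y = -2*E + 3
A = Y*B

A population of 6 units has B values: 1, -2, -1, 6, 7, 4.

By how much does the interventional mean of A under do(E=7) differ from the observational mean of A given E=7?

do(E=7) breaks E's dependence on B. With E=7 fixed, A across the units is -11, 22, 11, -66, -77, -44, mean -27.5.
Conditioning on E=7 selects the 5 unit(s) with B ∈ {1, -1, 6, 7, 4}. Their A values: -11, 11, -66, -77, -44. Mean = -37.4.
Difference = -27.5 − (-37.4) = 9.9.

9.9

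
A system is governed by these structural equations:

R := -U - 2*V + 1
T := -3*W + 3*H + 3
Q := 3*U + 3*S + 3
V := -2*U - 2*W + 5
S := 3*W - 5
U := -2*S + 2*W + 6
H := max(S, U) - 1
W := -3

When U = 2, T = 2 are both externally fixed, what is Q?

-33

The joint intervention fixes U = 2, T = 2, removing each variable's own equation.
S = 3*W - 5  [with W=-3]  = -14
Q = 3*U + 3*S + 3  [with U=2, S=-14]  = -33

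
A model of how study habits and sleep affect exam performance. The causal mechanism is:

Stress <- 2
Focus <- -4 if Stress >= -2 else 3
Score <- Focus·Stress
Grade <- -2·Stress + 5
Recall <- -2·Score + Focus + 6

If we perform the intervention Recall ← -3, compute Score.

-8

Under do(Recall=-3), the mechanism Recall <- -2·Score + Focus + 6 is discarded; Recall is fixed at -3.
Since Score is not a descendant of the intervened variable, it is unaffected.
Focus = -4 if Stress >= -2 else 3  [with Stress=2]  = -4
Score = Focus·Stress  [with Focus=-4, Stress=2]  = -8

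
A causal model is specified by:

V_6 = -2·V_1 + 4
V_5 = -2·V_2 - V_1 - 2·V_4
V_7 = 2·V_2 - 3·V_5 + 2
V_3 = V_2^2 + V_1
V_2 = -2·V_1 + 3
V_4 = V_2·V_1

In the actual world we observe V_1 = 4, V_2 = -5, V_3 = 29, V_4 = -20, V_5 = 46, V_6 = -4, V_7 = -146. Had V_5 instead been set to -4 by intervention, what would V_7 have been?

4

Under do(V_5=-4), the mechanism V_5 = -2·V_2 - V_1 - 2·V_4 is discarded; V_5 is fixed at -4.
V_2 = -2·V_1 + 3  [with V_1=4]  = -5
V_7 = 2·V_2 - 3·V_5 + 2  [with V_2=-5, V_5=-4]  = 4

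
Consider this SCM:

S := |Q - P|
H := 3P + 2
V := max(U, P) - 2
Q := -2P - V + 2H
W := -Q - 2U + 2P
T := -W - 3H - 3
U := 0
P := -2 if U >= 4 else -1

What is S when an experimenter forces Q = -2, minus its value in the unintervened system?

-2

The intervention breaks the incoming arrows to Q: Q := -2P - V + 2H no longer applies, and Q = -2.
P = -2 if U >= 4 else -1  [with U=0]  = -1
S = |Q - P|  [with Q=-2, P=-1]  = 1
Without intervention: P = -2 if U >= 4 else -1  [with U=0]  = -1; H = 3P + 2  [with P=-1]  = -1; V = max(U, P) - 2  [with U=0, P=-1]  = -2; Q = -2P - V + 2H  [with P=-1, V=-2, H=-1]  = 2; S = |Q - P|  [with Q=2, P=-1]  = 3.
Change = 1 − 3 = -2.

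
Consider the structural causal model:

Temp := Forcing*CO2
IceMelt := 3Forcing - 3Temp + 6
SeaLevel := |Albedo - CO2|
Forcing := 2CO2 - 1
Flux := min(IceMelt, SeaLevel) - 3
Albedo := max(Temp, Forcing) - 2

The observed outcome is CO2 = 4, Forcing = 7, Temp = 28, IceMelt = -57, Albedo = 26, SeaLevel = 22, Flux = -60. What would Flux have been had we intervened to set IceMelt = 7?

The intervention breaks the incoming arrows to IceMelt: IceMelt := 3Forcing - 3Temp + 6 no longer applies, and IceMelt = 7.
Forcing = 2CO2 - 1  [with CO2=4]  = 7
Temp = Forcing*CO2  [with Forcing=7, CO2=4]  = 28
Albedo = max(Temp, Forcing) - 2  [with Temp=28, Forcing=7]  = 26
SeaLevel = |Albedo - CO2|  [with Albedo=26, CO2=4]  = 22
Flux = min(IceMelt, SeaLevel) - 3  [with IceMelt=7, SeaLevel=22]  = 4

4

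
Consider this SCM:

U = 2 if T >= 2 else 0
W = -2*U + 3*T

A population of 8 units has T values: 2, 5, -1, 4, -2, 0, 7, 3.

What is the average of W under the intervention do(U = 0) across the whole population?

do(U=0) breaks U's dependence on T. With U=0 fixed, W across the units is 6, 15, -3, 12, -6, 0, 21, 9, mean 6.75.

6.75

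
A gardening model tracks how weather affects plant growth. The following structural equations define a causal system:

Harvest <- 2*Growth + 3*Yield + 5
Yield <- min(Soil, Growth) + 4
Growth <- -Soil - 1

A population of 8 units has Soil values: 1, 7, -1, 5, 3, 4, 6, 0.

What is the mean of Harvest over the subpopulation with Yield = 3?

13

Conditioning on Yield=3 selects the 2 unit(s) with Soil ∈ {-1, 0}. Their Harvest values: 14, 12. Mean = 13.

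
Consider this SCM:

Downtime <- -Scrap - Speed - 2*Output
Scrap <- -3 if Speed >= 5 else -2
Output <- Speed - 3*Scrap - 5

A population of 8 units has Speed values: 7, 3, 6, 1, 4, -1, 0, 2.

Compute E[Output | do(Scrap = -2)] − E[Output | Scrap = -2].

do(Scrap=-2) breaks Scrap's dependence on Speed. With Scrap=-2 fixed, Output across the units is 8, 4, 7, 2, 5, 0, 1, 3, mean 3.75.
E[Output|Scrap=-2] averages over only the 6 units with Scrap=-2 (Speed = 3, 1, 4, -1, 0, 2): Output = 4, 2, 5, 0, 1, 3, mean 2.5.
Difference = 3.75 − 2.5 = 1.25.

1.25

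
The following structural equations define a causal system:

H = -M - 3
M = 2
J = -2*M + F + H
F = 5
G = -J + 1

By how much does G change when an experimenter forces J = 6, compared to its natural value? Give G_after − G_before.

Intervening sets J = 6 and removes its equation (J = -2*M + F + H).
G = -J + 1  [with J=6]  = -5
Without intervention: H = -M - 3  [with M=2]  = -5; J = -2*M + F + H  [with M=2, F=5, H=-5]  = -4; G = -J + 1  [with J=-4]  = 5.
Change = -5 − 5 = -10.

-10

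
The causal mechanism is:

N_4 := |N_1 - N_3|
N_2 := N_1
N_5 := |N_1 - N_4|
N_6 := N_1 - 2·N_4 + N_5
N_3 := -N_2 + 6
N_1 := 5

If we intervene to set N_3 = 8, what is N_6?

1

The intervention breaks the incoming arrows to N_3: N_3 := -N_2 + 6 no longer applies, and N_3 = 8.
N_4 = |N_1 - N_3|  [with N_1=5, N_3=8]  = 3
N_5 = |N_1 - N_4|  [with N_1=5, N_4=3]  = 2
N_6 = N_1 - 2·N_4 + N_5  [with N_1=5, N_4=3, N_5=2]  = 1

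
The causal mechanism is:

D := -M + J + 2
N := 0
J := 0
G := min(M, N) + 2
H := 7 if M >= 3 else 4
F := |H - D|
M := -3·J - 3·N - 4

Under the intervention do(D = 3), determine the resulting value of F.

Under do(D=3), the mechanism D := -M + J + 2 is discarded; D is fixed at 3.
M = -3·J - 3·N - 4  [with J=0, N=0]  = -4
H = 7 if M >= 3 else 4  [with M=-4]  = 4
F = |H - D|  [with H=4, D=3]  = 1

1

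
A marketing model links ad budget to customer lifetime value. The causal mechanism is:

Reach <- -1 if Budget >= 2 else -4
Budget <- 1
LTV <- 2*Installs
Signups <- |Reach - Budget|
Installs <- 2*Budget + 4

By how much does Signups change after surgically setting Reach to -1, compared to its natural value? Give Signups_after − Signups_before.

Under do(Reach=-1), the mechanism Reach <- -1 if Budget >= 2 else -4 is discarded; Reach is fixed at -1.
Signups = |Reach - Budget|  [with Reach=-1, Budget=1]  = 2
Without intervention: Reach = -1 if Budget >= 2 else -4  [with Budget=1]  = -4; Signups = |Reach - Budget|  [with Reach=-4, Budget=1]  = 5.
Change = 2 − 5 = -3.

-3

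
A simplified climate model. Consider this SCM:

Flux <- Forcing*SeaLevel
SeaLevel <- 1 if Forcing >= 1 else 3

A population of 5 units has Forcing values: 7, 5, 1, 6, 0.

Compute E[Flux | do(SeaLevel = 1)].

The intervention sets SeaLevel=1 in all 5 units regardless of Forcing. Recomputing Flux per unit gives 7, 5, 1, 6, 0; average 3.8.

3.8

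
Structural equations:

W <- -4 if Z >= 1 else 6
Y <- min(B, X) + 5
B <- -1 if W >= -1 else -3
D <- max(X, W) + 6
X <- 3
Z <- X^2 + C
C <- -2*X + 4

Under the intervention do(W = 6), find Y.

Under do(W=6), the mechanism W <- -4 if Z >= 1 else 6 is discarded; W is fixed at 6.
B = -1 if W >= -1 else -3  [with W=6]  = -1
Y = min(B, X) + 5  [with B=-1, X=3]  = 4

4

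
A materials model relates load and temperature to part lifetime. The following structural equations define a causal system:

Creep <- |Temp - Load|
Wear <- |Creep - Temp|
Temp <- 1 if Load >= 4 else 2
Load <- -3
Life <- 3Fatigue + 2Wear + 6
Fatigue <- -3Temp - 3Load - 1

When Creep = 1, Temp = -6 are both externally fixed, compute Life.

Setting Creep = 1, Temp = -6 by intervention discards those variables' equations.
Wear = |Creep - Temp|  [with Creep=1, Temp=-6]  = 7
Fatigue = -3Temp - 3Load - 1  [with Temp=-6, Load=-3]  = 26
Life = 3Fatigue + 2Wear + 6  [with Fatigue=26, Wear=7]  = 98

98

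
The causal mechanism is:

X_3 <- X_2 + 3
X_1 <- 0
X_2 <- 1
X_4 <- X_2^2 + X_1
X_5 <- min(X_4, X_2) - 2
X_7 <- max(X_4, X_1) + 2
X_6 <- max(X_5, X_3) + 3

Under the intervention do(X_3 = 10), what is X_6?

The intervention breaks the incoming arrows to X_3: X_3 <- X_2 + 3 no longer applies, and X_3 = 10.
X_4 = X_2^2 + X_1  [with X_2=1, X_1=0]  = 1
X_5 = min(X_4, X_2) - 2  [with X_4=1, X_2=1]  = -1
X_6 = max(X_5, X_3) + 3  [with X_5=-1, X_3=10]  = 13

13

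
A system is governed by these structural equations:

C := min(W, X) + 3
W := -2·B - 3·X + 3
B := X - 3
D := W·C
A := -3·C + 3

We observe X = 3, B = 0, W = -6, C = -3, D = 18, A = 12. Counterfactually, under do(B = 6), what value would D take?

270

do(B=6) replaces the equation B := X - 3 with the constant B = 6.
W = -2·B - 3·X + 3  [with B=6, X=3]  = -18
C = min(W, X) + 3  [with W=-18, X=3]  = -15
D = W·C  [with W=-18, C=-15]  = 270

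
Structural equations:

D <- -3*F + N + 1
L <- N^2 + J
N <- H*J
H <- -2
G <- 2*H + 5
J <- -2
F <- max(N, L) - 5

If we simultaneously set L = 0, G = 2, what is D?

8

Under do(L = 0, G = 2), each intervened variable's structural equation is replaced by its fixed value.
N = H*J  [with H=-2, J=-2]  = 4
F = max(N, L) - 5  [with N=4, L=0]  = -1
D = -3*F + N + 1  [with F=-1, N=4]  = 8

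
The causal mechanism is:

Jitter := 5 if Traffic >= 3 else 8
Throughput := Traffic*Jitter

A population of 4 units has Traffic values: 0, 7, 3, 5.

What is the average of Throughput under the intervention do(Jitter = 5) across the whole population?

The intervention sets Jitter=5 in all 4 units regardless of Traffic. Recomputing Throughput per unit gives 0, 35, 15, 25; average 18.75.

18.75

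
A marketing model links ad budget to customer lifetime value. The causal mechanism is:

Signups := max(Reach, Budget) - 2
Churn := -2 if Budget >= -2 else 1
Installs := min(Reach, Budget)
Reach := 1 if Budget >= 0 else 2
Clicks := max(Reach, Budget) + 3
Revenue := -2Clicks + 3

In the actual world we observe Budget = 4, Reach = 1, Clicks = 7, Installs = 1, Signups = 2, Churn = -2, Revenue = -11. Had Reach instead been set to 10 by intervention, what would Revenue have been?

-23

Under do(Reach=10), the mechanism Reach := 1 if Budget >= 0 else 2 is discarded; Reach is fixed at 10.
Clicks = max(Reach, Budget) + 3  [with Reach=10, Budget=4]  = 13
Revenue = -2Clicks + 3  [with Clicks=13]  = -23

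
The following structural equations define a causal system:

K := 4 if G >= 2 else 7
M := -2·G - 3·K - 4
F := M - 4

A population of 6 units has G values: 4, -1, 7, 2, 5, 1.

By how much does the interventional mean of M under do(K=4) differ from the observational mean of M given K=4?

3

Every unit gets K=4 under the intervention. M values become -24, -14, -30, -20, -26, -18; E[M|do(K=4)] = -22.
E[M|K=4] averages over only the 4 units with K=4 (G = 4, 7, 2, 5): M = -24, -30, -20, -26, mean -25.
Difference = -22 − (-25) = 3.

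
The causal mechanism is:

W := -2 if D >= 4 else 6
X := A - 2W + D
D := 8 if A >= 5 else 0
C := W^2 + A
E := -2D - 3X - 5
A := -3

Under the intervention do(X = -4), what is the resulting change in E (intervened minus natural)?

Under do(X=-4), the mechanism X := A - 2W + D is discarded; X is fixed at -4.
D = 8 if A >= 5 else 0  [with A=-3]  = 0
E = -2D - 3X - 5  [with D=0, X=-4]  = 7
Without intervention: D = 8 if A >= 5 else 0  [with A=-3]  = 0; W = -2 if D >= 4 else 6  [with D=0]  = 6; X = A - 2W + D  [with A=-3, W=6, D=0]  = -15; E = -2D - 3X - 5  [with D=0, X=-15]  = 40.
Change = 7 − 40 = -33.

-33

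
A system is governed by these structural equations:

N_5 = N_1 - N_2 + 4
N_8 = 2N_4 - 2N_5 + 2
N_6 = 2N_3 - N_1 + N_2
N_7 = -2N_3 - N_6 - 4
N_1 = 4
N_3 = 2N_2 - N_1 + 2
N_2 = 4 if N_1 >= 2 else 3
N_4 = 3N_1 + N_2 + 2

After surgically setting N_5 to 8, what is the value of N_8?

do(N_5=8) replaces the equation N_5 = N_1 - N_2 + 4 with the constant N_5 = 8.
N_2 = 4 if N_1 >= 2 else 3  [with N_1=4]  = 4
N_4 = 3N_1 + N_2 + 2  [with N_1=4, N_2=4]  = 18
N_8 = 2N_4 - 2N_5 + 2  [with N_4=18, N_5=8]  = 22

22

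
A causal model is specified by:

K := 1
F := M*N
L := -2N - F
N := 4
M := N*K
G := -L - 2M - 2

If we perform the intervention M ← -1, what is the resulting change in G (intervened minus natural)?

The intervention breaks the incoming arrows to M: M := N*K no longer applies, and M = -1.
F = M*N  [with M=-1, N=4]  = -4
L = -2N - F  [with N=4, F=-4]  = -4
G = -L - 2M - 2  [with L=-4, M=-1]  = 4
Without intervention: M = N*K  [with N=4, K=1]  = 4; F = M*N  [with M=4, N=4]  = 16; L = -2N - F  [with N=4, F=16]  = -24; G = -L - 2M - 2  [with L=-24, M=4]  = 14.
Change = 4 − 14 = -10.

-10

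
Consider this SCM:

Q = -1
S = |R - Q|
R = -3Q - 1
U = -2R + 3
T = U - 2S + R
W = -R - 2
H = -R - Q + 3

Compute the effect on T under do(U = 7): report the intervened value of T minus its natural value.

8

The intervention breaks the incoming arrows to U: U = -2R + 3 no longer applies, and U = 7.
R = -3Q - 1  [with Q=-1]  = 2
S = |R - Q|  [with R=2, Q=-1]  = 3
T = U - 2S + R  [with U=7, S=3, R=2]  = 3
Without intervention: R = -3Q - 1  [with Q=-1]  = 2; U = -2R + 3  [with R=2]  = -1; S = |R - Q|  [with R=2, Q=-1]  = 3; T = U - 2S + R  [with U=-1, S=3, R=2]  = -5.
Change = 3 − (-5) = 8.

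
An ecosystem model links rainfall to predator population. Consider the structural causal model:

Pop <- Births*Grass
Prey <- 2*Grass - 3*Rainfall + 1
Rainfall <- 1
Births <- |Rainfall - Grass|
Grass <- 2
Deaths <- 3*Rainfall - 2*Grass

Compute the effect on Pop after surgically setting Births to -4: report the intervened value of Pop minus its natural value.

-10

Under do(Births=-4), the mechanism Births <- |Rainfall - Grass| is discarded; Births is fixed at -4.
Pop = Births*Grass  [with Births=-4, Grass=2]  = -8
Without intervention: Births = |Rainfall - Grass|  [with Rainfall=1, Grass=2]  = 1; Pop = Births*Grass  [with Births=1, Grass=2]  = 2.
Change = -8 − 2 = -10.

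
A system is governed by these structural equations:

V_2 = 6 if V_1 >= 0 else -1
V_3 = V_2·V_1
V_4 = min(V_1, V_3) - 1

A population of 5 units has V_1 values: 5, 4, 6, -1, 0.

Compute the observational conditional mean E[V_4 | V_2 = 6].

Conditioning on V_2=6 selects the 4 unit(s) with V_1 ∈ {5, 4, 6, 0}. Their V_4 values: 4, 3, 5, -1. Mean = 2.75.

2.75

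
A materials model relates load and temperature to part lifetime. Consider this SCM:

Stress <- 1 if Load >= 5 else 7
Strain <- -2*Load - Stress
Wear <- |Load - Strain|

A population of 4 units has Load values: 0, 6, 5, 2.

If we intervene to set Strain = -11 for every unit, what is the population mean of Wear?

14.25

Under do(Strain=-11), Strain's equation is replaced by Strain=-11 for every unit. Per-unit Wear: 11, 17, 16, 13. Mean = 14.25.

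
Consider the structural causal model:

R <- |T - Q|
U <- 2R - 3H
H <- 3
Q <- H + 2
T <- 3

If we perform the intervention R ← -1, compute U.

Intervening sets R = -1 and removes its equation (R <- |T - Q|).
U = 2R - 3H  [with R=-1, H=3]  = -11

-11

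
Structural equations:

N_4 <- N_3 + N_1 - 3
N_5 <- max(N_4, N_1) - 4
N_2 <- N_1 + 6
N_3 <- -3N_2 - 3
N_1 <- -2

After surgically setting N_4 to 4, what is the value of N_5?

Intervening sets N_4 = 4 and removes its equation (N_4 <- N_3 + N_1 - 3).
N_5 = max(N_4, N_1) - 4  [with N_4=4, N_1=-2]  = 0

0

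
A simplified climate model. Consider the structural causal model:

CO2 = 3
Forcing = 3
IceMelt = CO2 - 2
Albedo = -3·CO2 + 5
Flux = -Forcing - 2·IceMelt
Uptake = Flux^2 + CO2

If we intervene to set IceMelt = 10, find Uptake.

532

The intervention breaks the incoming arrows to IceMelt: IceMelt = CO2 - 2 no longer applies, and IceMelt = 10.
Flux = -Forcing - 2·IceMelt  [with Forcing=3, IceMelt=10]  = -23
Uptake = Flux^2 + CO2  [with Flux=-23, CO2=3]  = 532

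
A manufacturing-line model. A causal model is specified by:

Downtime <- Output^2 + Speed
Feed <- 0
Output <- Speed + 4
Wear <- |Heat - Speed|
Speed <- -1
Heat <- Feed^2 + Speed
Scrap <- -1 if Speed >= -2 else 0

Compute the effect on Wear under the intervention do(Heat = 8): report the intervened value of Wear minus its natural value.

9

The intervention breaks the incoming arrows to Heat: Heat <- Feed^2 + Speed no longer applies, and Heat = 8.
Wear = |Heat - Speed|  [with Heat=8, Speed=-1]  = 9
Without intervention: Heat = Feed^2 + Speed  [with Feed=0, Speed=-1]  = -1; Wear = |Heat - Speed|  [with Heat=-1, Speed=-1]  = 0.
Change = 9 − 0 = 9.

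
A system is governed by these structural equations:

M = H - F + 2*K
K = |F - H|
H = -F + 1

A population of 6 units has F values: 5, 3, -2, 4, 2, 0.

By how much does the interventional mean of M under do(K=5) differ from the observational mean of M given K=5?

Every unit gets K=5 under the intervention. M values become 1, 5, 15, 3, 7, 11; E[M|do(K=5)] = 7.
E[M|K=5] averages over only the 2 units with K=5 (F = 3, -2): M = 5, 15, mean 10.
Difference = 7 − 10 = -3.

-3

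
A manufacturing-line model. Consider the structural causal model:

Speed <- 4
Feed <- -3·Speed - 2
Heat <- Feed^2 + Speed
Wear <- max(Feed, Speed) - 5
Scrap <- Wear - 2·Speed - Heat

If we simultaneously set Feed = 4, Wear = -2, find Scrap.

Setting Feed = 4, Wear = -2 by intervention discards those variables' equations.
Heat = Feed^2 + Speed  [with Feed=4, Speed=4]  = 20
Scrap = Wear - 2·Speed - Heat  [with Wear=-2, Speed=4, Heat=20]  = -30

-30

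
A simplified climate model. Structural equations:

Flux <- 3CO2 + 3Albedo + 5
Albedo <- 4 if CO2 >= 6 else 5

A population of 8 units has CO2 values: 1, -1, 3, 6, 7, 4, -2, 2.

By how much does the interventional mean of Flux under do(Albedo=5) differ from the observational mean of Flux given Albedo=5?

4

Under do(Albedo=5), Albedo's equation is replaced by Albedo=5 for every unit. Per-unit Flux: 23, 17, 29, 38, 41, 32, 14, 26. Mean = 27.5.
Observing Albedo=5 restricts to units where Albedo's equation naturally yields 5: CO2 ∈ {1, -1, 3, 4, -2, 2}. In that subpopulation Flux = 23, 17, 29, 32, 14, 26, mean 23.5.
Difference = 27.5 − 23.5 = 4.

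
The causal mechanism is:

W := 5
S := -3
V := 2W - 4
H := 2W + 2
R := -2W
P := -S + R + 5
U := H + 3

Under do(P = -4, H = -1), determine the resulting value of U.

2

Under do(P = -4, H = -1), each intervened variable's structural equation is replaced by its fixed value.
U = H + 3  [with H=-1]  = 2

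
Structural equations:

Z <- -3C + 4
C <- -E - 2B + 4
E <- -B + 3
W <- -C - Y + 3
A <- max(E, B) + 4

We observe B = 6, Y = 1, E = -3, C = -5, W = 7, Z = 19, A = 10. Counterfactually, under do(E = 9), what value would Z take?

The intervention breaks the incoming arrows to E: E <- -B + 3 no longer applies, and E = 9.
C = -E - 2B + 4  [with E=9, B=6]  = -17
Z = -3C + 4  [with C=-17]  = 55

55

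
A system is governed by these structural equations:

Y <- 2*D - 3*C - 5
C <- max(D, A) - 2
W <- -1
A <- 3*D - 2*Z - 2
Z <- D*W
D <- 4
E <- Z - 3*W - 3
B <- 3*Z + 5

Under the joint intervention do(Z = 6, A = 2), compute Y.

-3

Under do(Z = 6, A = 2), each intervened variable's structural equation is replaced by its fixed value.
C = max(D, A) - 2  [with D=4, A=2]  = 2
Y = 2*D - 3*C - 5  [with D=4, C=2]  = -3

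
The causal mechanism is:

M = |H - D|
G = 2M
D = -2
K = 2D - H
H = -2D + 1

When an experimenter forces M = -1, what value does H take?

Under do(M=-1), the mechanism M = |H - D| is discarded; M is fixed at -1.
Since H is not a descendant of the intervened variable, it is unaffected.
H = -2D + 1  [with D=-2]  = 5

5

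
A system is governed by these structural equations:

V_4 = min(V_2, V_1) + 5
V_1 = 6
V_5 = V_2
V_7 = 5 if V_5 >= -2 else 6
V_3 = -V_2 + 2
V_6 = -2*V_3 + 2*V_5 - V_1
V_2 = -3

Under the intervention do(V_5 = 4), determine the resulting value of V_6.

-8

The intervention breaks the incoming arrows to V_5: V_5 = V_2 no longer applies, and V_5 = 4.
V_3 = -V_2 + 2  [with V_2=-3]  = 5
V_6 = -2*V_3 + 2*V_5 - V_1  [with V_3=5, V_5=4, V_1=6]  = -8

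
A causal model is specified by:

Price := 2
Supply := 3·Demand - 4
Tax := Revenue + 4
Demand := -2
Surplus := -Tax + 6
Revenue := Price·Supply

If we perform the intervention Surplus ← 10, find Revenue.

do(Surplus=10) replaces the equation Surplus := -Tax + 6 with the constant Surplus = 10.
No directed path runs from Surplus to Revenue, so Revenue keeps its natural value.
Supply = 3·Demand - 4  [with Demand=-2]  = -10
Revenue = Price·Supply  [with Price=2, Supply=-10]  = -20

-20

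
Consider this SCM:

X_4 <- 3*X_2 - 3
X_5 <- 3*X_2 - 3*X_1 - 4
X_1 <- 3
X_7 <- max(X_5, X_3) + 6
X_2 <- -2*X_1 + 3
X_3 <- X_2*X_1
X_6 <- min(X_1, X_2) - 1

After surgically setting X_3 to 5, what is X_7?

11

The intervention breaks the incoming arrows to X_3: X_3 <- X_2*X_1 no longer applies, and X_3 = 5.
X_2 = -2*X_1 + 3  [with X_1=3]  = -3
X_5 = 3*X_2 - 3*X_1 - 4  [with X_2=-3, X_1=3]  = -22
X_7 = max(X_5, X_3) + 6  [with X_5=-22, X_3=5]  = 11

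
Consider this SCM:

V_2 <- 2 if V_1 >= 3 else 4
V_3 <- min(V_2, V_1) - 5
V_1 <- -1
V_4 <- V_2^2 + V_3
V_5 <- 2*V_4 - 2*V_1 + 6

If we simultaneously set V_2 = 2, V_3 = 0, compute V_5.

16

Under do(V_2 = 2, V_3 = 0), each intervened variable's structural equation is replaced by its fixed value.
V_4 = V_2^2 + V_3  [with V_2=2, V_3=0]  = 4
V_5 = 2*V_4 - 2*V_1 + 6  [with V_4=4, V_1=-1]  = 16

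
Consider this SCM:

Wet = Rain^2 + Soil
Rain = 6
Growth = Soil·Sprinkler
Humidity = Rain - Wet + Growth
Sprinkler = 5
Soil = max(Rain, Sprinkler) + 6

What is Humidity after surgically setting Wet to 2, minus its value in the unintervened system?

Under do(Wet=2), the mechanism Wet = Rain^2 + Soil is discarded; Wet is fixed at 2.
Soil = max(Rain, Sprinkler) + 6  [with Rain=6, Sprinkler=5]  = 12
Growth = Soil·Sprinkler  [with Soil=12, Sprinkler=5]  = 60
Humidity = Rain - Wet + Growth  [with Rain=6, Wet=2, Growth=60]  = 64
Without intervention: Soil = max(Rain, Sprinkler) + 6  [with Rain=6, Sprinkler=5]  = 12; Wet = Rain^2 + Soil  [with Rain=6, Soil=12]  = 48; Growth = Soil·Sprinkler  [with Soil=12, Sprinkler=5]  = 60; Humidity = Rain - Wet + Growth  [with Rain=6, Wet=48, Growth=60]  = 18.
Change = 64 − 18 = 46.

46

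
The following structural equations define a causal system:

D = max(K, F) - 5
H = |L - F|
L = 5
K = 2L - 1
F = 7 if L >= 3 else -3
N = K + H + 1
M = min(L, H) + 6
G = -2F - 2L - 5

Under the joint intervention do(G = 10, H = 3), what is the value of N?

13

Under do(G = 10, H = 3), each intervened variable's structural equation is replaced by its fixed value.
K = 2L - 1  [with L=5]  = 9
N = K + H + 1  [with K=9, H=3]  = 13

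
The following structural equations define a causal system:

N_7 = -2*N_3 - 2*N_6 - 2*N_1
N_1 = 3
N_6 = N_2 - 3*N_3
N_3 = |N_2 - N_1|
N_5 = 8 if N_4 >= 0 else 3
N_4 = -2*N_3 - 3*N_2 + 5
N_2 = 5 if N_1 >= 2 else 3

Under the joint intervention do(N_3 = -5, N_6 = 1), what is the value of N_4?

0

Setting N_3 = -5, N_6 = 1 by intervention discards those variables' equations.
N_2 = 5 if N_1 >= 2 else 3  [with N_1=3]  = 5
N_4 = -2*N_3 - 3*N_2 + 5  [with N_3=-5, N_2=5]  = 0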